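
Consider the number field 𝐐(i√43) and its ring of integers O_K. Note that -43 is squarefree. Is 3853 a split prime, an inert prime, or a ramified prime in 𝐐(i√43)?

inert — (3853) stays prime in O_K

-43 mod 4 = 1, hence disc K = -43 and O_K = ℤ[(1+√-43)/2].
disc(K) = -43 is not divisible by 3853; 3853 is unramified.
Legendre symbol by Euler's criterion: (-43/3853) ≡ (-43)^1926 ≡ 3852 (mod 3853), i.e. (-43/3853) = -1.
d is a non-residue mod p, hence 3853 remains inert in O_K.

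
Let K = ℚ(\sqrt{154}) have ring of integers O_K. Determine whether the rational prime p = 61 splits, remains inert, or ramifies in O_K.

154 mod 4 = 2, hence disc K = 4·154 = 616 and O_K = ℤ[√154].
Since gcd(61, 616) = 1 the prime 61 does not ramify.
Euler's criterion: 154^30 mod 61 = 60. Thus (154|61) = -1.
Legendre symbol -1 ⇒ 61 is inert.

p is inert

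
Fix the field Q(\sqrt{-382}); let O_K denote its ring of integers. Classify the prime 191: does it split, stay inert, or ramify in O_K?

Since -382 ≢ 1 mod 4, the ring of integers is ℤ[√-382] with discriminant 4·(-382) = -1528.
191 divides disc(K) = -1528, so 191 ramifies.

ramified — (191) = 𝔭²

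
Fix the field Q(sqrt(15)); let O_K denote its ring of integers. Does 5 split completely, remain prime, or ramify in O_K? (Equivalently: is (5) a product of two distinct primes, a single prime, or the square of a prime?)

5 is ramified

Since 15 ≢ 1 mod 4, the ring of integers is ℤ[√15] with discriminant 4·15 = 60.
Ramification test: 5 | 60. The prime 5 ramifies in K.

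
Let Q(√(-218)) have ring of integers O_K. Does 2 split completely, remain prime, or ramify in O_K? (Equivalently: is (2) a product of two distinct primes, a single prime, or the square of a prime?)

Since -218 ≢ 1 mod 4, the ring of integers is ℤ[√-218] with discriminant 4·(-218) = -872.
Ramification test: 2 | -872. The prime 2 ramifies in K.

ramifies in O_K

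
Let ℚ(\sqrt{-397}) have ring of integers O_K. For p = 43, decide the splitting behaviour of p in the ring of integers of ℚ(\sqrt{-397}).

p is inert

-397 mod 4 = 3, hence disc K = 4·(-397) = -1588 and O_K = ℤ[√-397].
Since gcd(43, -1588) = 1 the prime 43 does not ramify.
(-397/43) = 33^21 mod 43 = 42, giving Legendre symbol -1.
Legendre symbol -1 ⇒ 43 is inert.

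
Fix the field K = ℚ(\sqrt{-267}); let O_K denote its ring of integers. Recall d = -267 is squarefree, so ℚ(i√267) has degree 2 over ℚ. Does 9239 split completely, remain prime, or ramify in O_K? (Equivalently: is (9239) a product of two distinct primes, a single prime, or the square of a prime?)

d = -267 ≡ 1 (mod 4), so O_K = ℤ[(1+√-267)/2] and disc(K) = d = -267.
disc(K) = -267 is not divisible by 9239; 9239 is unramified.
Compute (-267/9239) via Euler: 8972^((9239-1)/2) mod 9239 = 9238, so (-267/9239) = -1.
d is a non-residue mod p, hence 9239 remains inert in O_K.

p is inert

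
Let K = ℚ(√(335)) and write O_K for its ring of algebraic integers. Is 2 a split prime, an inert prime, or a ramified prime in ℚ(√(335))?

ramified

335 mod 4 = 3, hence disc K = 4·335 = 1340 and O_K = ℤ[√335].
Ramification test: 2 | 1340. The prime 2 ramifies in K.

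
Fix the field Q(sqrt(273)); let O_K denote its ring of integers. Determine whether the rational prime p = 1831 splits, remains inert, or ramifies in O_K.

d = 273 ≡ 1 (mod 4), so O_K = ℤ[(1+√273)/2] and disc(K) = d = 273.
1831 ∤ 273, so 1831 is unramified.
(273/1831) = 273^915 mod 1831 = 1830, giving Legendre symbol -1.
(273/1831) = -1, so 1831 is inert.

1831 remains inert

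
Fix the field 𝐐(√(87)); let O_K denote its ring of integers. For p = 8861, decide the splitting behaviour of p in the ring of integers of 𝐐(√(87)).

p is inert

87 mod 4 = 3, hence disc K = 4·87 = 348 and O_K = ℤ[√87].
8861 ∤ 348, so 8861 is unramified.
Compute (87/8861) via Euler: 87^((8861-1)/2) mod 8861 = 8860, so (87/8861) = -1.
d is a non-residue mod p, hence 8861 remains inert in O_K.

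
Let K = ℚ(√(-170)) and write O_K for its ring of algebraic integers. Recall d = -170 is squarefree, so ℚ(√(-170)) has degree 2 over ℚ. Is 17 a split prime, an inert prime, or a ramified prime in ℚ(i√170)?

-170 mod 4 = 2, hence disc K = 4·(-170) = -680 and O_K = ℤ[√-170].
disc(K) = -680 = 17·(-40), so p = 17 is ramified.

ramified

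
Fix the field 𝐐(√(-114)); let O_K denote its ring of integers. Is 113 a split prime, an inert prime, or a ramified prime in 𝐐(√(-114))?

-114 mod 4 = 2, hence disc K = 4·(-114) = -456 and O_K = ℤ[√-114].
disc(K) = -456 is not divisible by 113; 113 is unramified.
(-114/113) = 112^56 mod 113 = 1, giving Legendre symbol 1.
(-114/113) = 1, so 113 splits.

split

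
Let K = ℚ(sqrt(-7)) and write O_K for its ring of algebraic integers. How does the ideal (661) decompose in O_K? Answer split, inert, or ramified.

661 remains inert

Since -7 ≡ 1 mod 4, the ring of integers is ℤ[(1+√-7)/2] with discriminant -7.
661 ∤ -7, so 661 is unramified.
(-7/661) = 654^330 mod 661 = 660, giving Legendre symbol -1.
Legendre symbol -1 ⇒ 661 is inert.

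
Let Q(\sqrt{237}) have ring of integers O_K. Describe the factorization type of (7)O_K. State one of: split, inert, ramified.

237 mod 4 = 1, hence disc K = 237 and O_K = ℤ[(1+√237)/2].
7 ∤ 237, so 7 is unramified.
(237/7) = 6^3 mod 7 = 6, giving Legendre symbol -1.
d is a non-residue mod p, hence 7 remains inert in O_K.

7 remains inert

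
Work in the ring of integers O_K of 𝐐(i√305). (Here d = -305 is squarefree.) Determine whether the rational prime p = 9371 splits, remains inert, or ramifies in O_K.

d = -305 ≡ 3 (mod 4), so O_K = ℤ[√-305] and disc(K) = 4d = -1220.
disc(K) = -1220 is not divisible by 9371; 9371 is unramified.
Compute (-305/9371) via Euler: 9066^((9371-1)/2) mod 9371 = 1, so (-305/9371) = 1.
d is a quadratic residue mod p, hence 9371 splits in O_K.

split — (9371) = 𝔭₁𝔭₂ with 𝔭₁ ≠ 𝔭₂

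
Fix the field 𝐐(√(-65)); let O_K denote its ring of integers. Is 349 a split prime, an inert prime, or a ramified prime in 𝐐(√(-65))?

d = -65 ≡ 3 (mod 4), so O_K = ℤ[√-65] and disc(K) = 4d = -260.
Since gcd(349, -260) = 1 the prime 349 does not ramify.
Compute (-65/349) via Euler: 284^((349-1)/2) mod 349 = 348, so (-65/349) = -1.
d is a non-residue mod p, hence 349 remains inert in O_K.

remains prime (inert)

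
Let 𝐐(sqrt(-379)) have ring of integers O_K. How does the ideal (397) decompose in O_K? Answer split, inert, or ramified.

-379 mod 4 = 1, hence disc K = -379 and O_K = ℤ[(1+√-379)/2].
397 ∤ -379, so 397 is unramified.
Compute (-379/397) via Euler: 18^((397-1)/2) mod 397 = 396, so (-379/397) = -1.
d is a non-residue mod p, hence 397 remains inert in O_K.

remains prime (inert)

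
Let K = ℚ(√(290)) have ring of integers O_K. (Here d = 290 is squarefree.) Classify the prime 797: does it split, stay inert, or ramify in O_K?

797 remains inert

290 mod 4 = 2, hence disc K = 4·290 = 1160 and O_K = ℤ[√290].
disc(K) = 1160 is not divisible by 797; 797 is unramified.
Legendre symbol by Euler's criterion: (290/797) ≡ 290^398 ≡ 796 (mod 797), i.e. (290/797) = -1.
(290/797) = -1, so 797 is inert.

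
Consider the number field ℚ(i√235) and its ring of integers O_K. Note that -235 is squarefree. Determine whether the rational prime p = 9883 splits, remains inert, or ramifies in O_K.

-235 mod 4 = 1, hence disc K = -235 and O_K = ℤ[(1+√-235)/2].
9883 ∤ -235, so 9883 is unramified.
Legendre symbol by Euler's criterion: (-235/9883) ≡ (-235)^4941 ≡ 1 (mod 9883), i.e. (-235/9883) = 1.
(-235/9883) = 1, so 9883 splits.

split — (9883) = 𝔭₁𝔭₂ with 𝔭₁ ≠ 𝔭₂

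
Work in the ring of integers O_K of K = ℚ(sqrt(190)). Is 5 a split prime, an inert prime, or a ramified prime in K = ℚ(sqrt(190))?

d = 190 ≡ 2 (mod 4), so O_K = ℤ[√190] and disc(K) = 4d = 760.
5 divides disc(K) = 760, so 5 ramifies.

ramified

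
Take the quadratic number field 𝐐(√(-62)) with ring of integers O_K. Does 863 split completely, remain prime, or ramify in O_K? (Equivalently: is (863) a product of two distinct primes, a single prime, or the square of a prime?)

863 remains inert

-62 mod 4 = 2, hence disc K = 4·(-62) = -248 and O_K = ℤ[√-62].
Since gcd(863, -248) = 1 the prime 863 does not ramify.
(-62/863) = 801^431 mod 863 = 862, giving Legendre symbol -1.
Legendre symbol -1 ⇒ 863 is inert.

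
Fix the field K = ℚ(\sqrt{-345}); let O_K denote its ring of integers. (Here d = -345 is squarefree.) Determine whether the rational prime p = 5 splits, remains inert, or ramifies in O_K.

p ramifies

-345 mod 4 = 3, hence disc K = 4·(-345) = -1380 and O_K = ℤ[√-345].
disc(K) = -1380 = 5·(-276), so p = 5 is ramified.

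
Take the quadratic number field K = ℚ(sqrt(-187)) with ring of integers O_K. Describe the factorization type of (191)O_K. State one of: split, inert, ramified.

splits completely

Since -187 ≡ 1 mod 4, the ring of integers is ℤ[(1+√-187)/2] with discriminant -187.
disc(K) = -187 is not divisible by 191; 191 is unramified.
(-187/191) = 4^95 mod 191 = 1, giving Legendre symbol 1.
Legendre symbol 1 ⇒ 191 is split.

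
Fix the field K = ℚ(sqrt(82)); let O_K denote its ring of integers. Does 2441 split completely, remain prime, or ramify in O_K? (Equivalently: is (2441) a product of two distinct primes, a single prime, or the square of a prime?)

remains prime (inert)

Since 82 ≢ 1 mod 4, the ring of integers is ℤ[√82] with discriminant 4·82 = 328.
disc(K) = 328 is not divisible by 2441; 2441 is unramified.
Legendre symbol by Euler's criterion: (82/2441) ≡ 82^1220 ≡ 2440 (mod 2441), i.e. (82/2441) = -1.
d is a non-residue mod p, hence 2441 remains inert in O_K.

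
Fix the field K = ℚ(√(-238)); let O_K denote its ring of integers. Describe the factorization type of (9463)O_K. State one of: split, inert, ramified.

9463 splits in O_K

Since -238 ≢ 1 mod 4, the ring of integers is ℤ[√-238] with discriminant 4·(-238) = -952.
Since gcd(9463, -952) = 1 the prime 9463 does not ramify.
Compute (-238/9463) via Euler: 9225^((9463-1)/2) mod 9463 = 1, so (-238/9463) = 1.
(-238/9463) = 1, so 9463 splits.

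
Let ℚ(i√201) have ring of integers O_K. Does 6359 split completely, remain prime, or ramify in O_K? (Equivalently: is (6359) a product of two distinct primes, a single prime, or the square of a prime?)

inert — (6359) stays prime in O_K

-201 mod 4 = 3, hence disc K = 4·(-201) = -804 and O_K = ℤ[√-201].
Since gcd(6359, -804) = 1 the prime 6359 does not ramify.
Compute (-201/6359) via Euler: 6158^((6359-1)/2) mod 6359 = 6358, so (-201/6359) = -1.
(-201/6359) = -1, so 6359 is inert.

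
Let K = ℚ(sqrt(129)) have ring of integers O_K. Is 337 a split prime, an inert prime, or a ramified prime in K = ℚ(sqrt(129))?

split — (337) = 𝔭₁𝔭₂ with 𝔭₁ ≠ 𝔭₂

d = 129 ≡ 1 (mod 4), so O_K = ℤ[(1+√129)/2] and disc(K) = d = 129.
Since gcd(337, 129) = 1 the prime 337 does not ramify.
(129/337) = 129^168 mod 337 = 1, giving Legendre symbol 1.
d is a quadratic residue mod p, hence 337 splits in O_K.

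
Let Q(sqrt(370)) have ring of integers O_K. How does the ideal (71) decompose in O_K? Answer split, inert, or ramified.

370 mod 4 = 2, hence disc K = 4·370 = 1480 and O_K = ℤ[√370].
71 ∤ 1480, so 71 is unramified.
Euler's criterion: 370^35 mod 71 = 1. Thus (370|71) = 1.
Legendre symbol 1 ⇒ 71 is split.

p splits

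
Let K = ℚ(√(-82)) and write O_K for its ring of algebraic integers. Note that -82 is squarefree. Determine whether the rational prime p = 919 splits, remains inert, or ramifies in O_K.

p splits

Since -82 ≢ 1 mod 4, the ring of integers is ℤ[√-82] with discriminant 4·(-82) = -328.
919 ∤ -328, so 919 is unramified.
(-82/919) = 837^459 mod 919 = 1, giving Legendre symbol 1.
d is a quadratic residue mod p, hence 919 splits in O_K.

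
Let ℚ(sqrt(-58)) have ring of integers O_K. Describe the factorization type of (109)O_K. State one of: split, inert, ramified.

d = -58 ≡ 2 (mod 4), so O_K = ℤ[√-58] and disc(K) = 4d = -232.
109 ∤ -232, so 109 is unramified.
(-58/109) = 51^54 mod 109 = 108, giving Legendre symbol -1.
d is a non-residue mod p, hence 109 remains inert in O_K.

p is inert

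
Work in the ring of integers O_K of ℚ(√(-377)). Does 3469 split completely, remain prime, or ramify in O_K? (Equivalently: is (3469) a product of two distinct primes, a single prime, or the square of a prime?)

-377 mod 4 = 3, hence disc K = 4·(-377) = -1508 and O_K = ℤ[√-377].
3469 ∤ -1508, so 3469 is unramified.
Legendre symbol by Euler's criterion: (-377/3469) ≡ (-377)^1734 ≡ 1 (mod 3469), i.e. (-377/3469) = 1.
Legendre symbol 1 ⇒ 3469 is split.

p splits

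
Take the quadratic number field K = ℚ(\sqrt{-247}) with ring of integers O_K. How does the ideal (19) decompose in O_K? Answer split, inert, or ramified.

p ramifies

-247 mod 4 = 1, hence disc K = -247 and O_K = ℤ[(1+√-247)/2].
19 divides disc(K) = -247, so 19 ramifies.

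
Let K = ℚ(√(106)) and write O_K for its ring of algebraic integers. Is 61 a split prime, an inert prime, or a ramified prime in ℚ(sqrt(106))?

p splits

Since 106 ≢ 1 mod 4, the ring of integers is ℤ[√106] with discriminant 4·106 = 424.
Since gcd(61, 424) = 1 the prime 61 does not ramify.
(106/61) = 45^30 mod 61 = 1, giving Legendre symbol 1.
(106/61) = 1, so 61 splits.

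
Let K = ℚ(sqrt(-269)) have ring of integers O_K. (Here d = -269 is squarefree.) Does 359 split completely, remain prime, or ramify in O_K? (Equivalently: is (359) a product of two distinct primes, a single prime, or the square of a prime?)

p splits

Since -269 ≢ 1 mod 4, the ring of integers is ℤ[√-269] with discriminant 4·(-269) = -1076.
Since gcd(359, -1076) = 1 the prime 359 does not ramify.
Euler's criterion: (-269)^179 mod 359 = 1. Thus (-269|359) = 1.
d is a quadratic residue mod p, hence 359 splits in O_K.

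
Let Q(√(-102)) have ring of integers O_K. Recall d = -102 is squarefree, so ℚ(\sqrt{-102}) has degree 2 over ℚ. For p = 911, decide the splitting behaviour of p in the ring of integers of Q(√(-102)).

-102 mod 4 = 2, hence disc K = 4·(-102) = -408 and O_K = ℤ[√-102].
disc(K) = -408 is not divisible by 911; 911 is unramified.
Compute (-102/911) via Euler: 809^((911-1)/2) mod 911 = 1, so (-102/911) = 1.
d is a quadratic residue mod p, hence 911 splits in O_K.

split — (911) = 𝔭₁𝔭₂ with 𝔭₁ ≠ 𝔭₂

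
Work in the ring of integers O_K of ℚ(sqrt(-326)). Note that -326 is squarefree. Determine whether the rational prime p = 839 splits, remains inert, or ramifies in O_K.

splits completely

d = -326 ≡ 2 (mod 4), so O_K = ℤ[√-326] and disc(K) = 4d = -1304.
disc(K) = -1304 is not divisible by 839; 839 is unramified.
Legendre symbol by Euler's criterion: (-326/839) ≡ (-326)^419 ≡ 1 (mod 839), i.e. (-326/839) = 1.
(-326/839) = 1, so 839 splits.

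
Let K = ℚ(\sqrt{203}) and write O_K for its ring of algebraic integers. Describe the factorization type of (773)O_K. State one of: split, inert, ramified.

p splits

Since 203 ≢ 1 mod 4, the ring of integers is ℤ[√203] with discriminant 4·203 = 812.
773 ∤ 812, so 773 is unramified.
Compute (203/773) via Euler: 203^((773-1)/2) mod 773 = 1, so (203/773) = 1.
d is a quadratic residue mod p, hence 773 splits in O_K.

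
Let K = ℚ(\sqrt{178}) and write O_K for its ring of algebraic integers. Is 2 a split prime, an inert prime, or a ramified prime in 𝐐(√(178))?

ramified — (2) = 𝔭²

178 mod 4 = 2, hence disc K = 4·178 = 712 and O_K = ℤ[√178].
2 divides disc(K) = 712, so 2 ramifies.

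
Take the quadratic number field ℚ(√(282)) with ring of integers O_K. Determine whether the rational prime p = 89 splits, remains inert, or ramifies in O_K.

inert

282 mod 4 = 2, hence disc K = 4·282 = 1128 and O_K = ℤ[√282].
disc(K) = 1128 is not divisible by 89; 89 is unramified.
Euler's criterion: 282^44 mod 89 = 88. Thus (282|89) = -1.
Legendre symbol -1 ⇒ 89 is inert.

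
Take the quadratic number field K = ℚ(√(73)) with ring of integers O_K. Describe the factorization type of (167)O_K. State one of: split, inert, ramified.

167 remains inert

73 mod 4 = 1, hence disc K = 73 and O_K = ℤ[(1+√73)/2].
167 ∤ 73, so 167 is unramified.
Compute (73/167) via Euler: 73^((167-1)/2) mod 167 = 166, so (73/167) = -1.
Legendre symbol -1 ⇒ 167 is inert.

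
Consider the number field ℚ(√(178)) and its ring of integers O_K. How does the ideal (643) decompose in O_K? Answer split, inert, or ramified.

p is inert

d = 178 ≡ 2 (mod 4), so O_K = ℤ[√178] and disc(K) = 4d = 712.
Since gcd(643, 712) = 1 the prime 643 does not ramify.
(178/643) = 178^321 mod 643 = 642, giving Legendre symbol -1.
d is a non-residue mod p, hence 643 remains inert in O_K.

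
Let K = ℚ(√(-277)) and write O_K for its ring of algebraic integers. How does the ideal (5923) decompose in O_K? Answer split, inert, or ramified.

Since -277 ≢ 1 mod 4, the ring of integers is ℤ[√-277] with discriminant 4·(-277) = -1108.
Since gcd(5923, -1108) = 1 the prime 5923 does not ramify.
Legendre symbol by Euler's criterion: (-277/5923) ≡ (-277)^2961 ≡ 5922 (mod 5923), i.e. (-277/5923) = -1.
d is a non-residue mod p, hence 5923 remains inert in O_K.

inert — (5923) stays prime in O_K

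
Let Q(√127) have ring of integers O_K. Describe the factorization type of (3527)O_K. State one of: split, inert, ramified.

remains prime (inert)

Since 127 ≢ 1 mod 4, the ring of integers is ℤ[√127] with discriminant 4·127 = 508.
Since gcd(3527, 508) = 1 the prime 3527 does not ramify.
Legendre symbol by Euler's criterion: (127/3527) ≡ 127^1763 ≡ 3526 (mod 3527), i.e. (127/3527) = -1.
d is a non-residue mod p, hence 3527 remains inert in O_K.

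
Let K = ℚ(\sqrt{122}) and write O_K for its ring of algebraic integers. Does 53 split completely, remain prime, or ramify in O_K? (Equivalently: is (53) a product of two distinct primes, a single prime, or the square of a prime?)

53 splits in O_K

d = 122 ≡ 2 (mod 4), so O_K = ℤ[√122] and disc(K) = 4d = 488.
Since gcd(53, 488) = 1 the prime 53 does not ramify.
Compute (122/53) via Euler: 16^((53-1)/2) mod 53 = 1, so (122/53) = 1.
d is a quadratic residue mod p, hence 53 splits in O_K.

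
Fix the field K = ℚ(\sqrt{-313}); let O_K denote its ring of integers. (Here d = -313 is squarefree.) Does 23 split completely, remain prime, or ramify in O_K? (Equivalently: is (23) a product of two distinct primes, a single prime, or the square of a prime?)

Since -313 ≢ 1 mod 4, the ring of integers is ℤ[√-313] with discriminant 4·(-313) = -1252.
disc(K) = -1252 is not divisible by 23; 23 is unramified.
(-313/23) = 9^11 mod 23 = 1, giving Legendre symbol 1.
Legendre symbol 1 ⇒ 23 is split.

splits completely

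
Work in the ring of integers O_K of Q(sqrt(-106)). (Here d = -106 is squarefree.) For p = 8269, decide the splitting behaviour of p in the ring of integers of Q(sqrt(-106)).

d = -106 ≡ 2 (mod 4), so O_K = ℤ[√-106] and disc(K) = 4d = -424.
disc(K) = -424 is not divisible by 8269; 8269 is unramified.
Legendre symbol by Euler's criterion: (-106/8269) ≡ (-106)^4134 ≡ 8268 (mod 8269), i.e. (-106/8269) = -1.
d is a non-residue mod p, hence 8269 remains inert in O_K.

p is inert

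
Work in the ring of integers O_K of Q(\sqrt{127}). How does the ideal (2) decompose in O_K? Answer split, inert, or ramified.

ramified

127 mod 4 = 3, hence disc K = 4·127 = 508 and O_K = ℤ[√127].
2 divides disc(K) = 508, so 2 ramifies.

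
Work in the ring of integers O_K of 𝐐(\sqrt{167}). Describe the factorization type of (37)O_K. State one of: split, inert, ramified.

p is inert

d = 167 ≡ 3 (mod 4), so O_K = ℤ[√167] and disc(K) = 4d = 668.
37 ∤ 668, so 37 is unramified.
Euler's criterion: 167^18 mod 37 = 36. Thus (167|37) = -1.
(167/37) = -1, so 37 is inert.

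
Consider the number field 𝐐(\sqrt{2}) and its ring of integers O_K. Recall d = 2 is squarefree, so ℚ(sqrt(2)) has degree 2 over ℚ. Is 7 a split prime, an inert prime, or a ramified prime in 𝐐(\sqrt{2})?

7 splits in O_K

d = 2 ≡ 2 (mod 4), so O_K = ℤ[√2] and disc(K) = 4d = 8.
disc(K) = 8 is not divisible by 7; 7 is unramified.
Legendre symbol by Euler's criterion: (2/7) ≡ 2^3 ≡ 1 (mod 7), i.e. (2/7) = 1.
Legendre symbol 1 ⇒ 7 is split.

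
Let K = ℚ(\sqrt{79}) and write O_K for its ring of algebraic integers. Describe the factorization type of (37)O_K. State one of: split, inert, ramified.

d = 79 ≡ 3 (mod 4), so O_K = ℤ[√79] and disc(K) = 4d = 316.
Since gcd(37, 316) = 1 the prime 37 does not ramify.
Euler's criterion: 79^18 mod 37 = 36. Thus (79|37) = -1.
Legendre symbol -1 ⇒ 37 is inert.

remains prime (inert)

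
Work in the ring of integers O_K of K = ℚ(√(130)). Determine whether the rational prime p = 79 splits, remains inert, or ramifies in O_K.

splits completely

d = 130 ≡ 2 (mod 4), so O_K = ℤ[√130] and disc(K) = 4d = 520.
79 ∤ 520, so 79 is unramified.
Euler's criterion: 130^39 mod 79 = 1. Thus (130|79) = 1.
Legendre symbol 1 ⇒ 79 is split.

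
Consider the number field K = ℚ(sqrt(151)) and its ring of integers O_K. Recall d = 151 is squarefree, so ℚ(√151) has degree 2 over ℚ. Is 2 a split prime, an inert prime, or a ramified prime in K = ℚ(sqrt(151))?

d = 151 ≡ 3 (mod 4), so O_K = ℤ[√151] and disc(K) = 4d = 604.
Ramification test: 2 | 604. The prime 2 ramifies in K.

ramified — (2) = 𝔭²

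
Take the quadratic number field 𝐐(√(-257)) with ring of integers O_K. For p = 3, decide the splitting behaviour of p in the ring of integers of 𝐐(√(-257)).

-257 mod 4 = 3, hence disc K = 4·(-257) = -1028 and O_K = ℤ[√-257].
3 ∤ -1028, so 3 is unramified.
Compute (-257/3) via Euler: 1^((3-1)/2) mod 3 = 1, so (-257/3) = 1.
Legendre symbol 1 ⇒ 3 is split.

splits completely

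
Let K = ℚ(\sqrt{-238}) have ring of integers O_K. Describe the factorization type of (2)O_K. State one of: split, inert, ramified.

-238 mod 4 = 2, hence disc K = 4·(-238) = -952 and O_K = ℤ[√-238].
Ramification test: 2 | -952. The prime 2 ramifies in K.

ramified — (2) = 𝔭²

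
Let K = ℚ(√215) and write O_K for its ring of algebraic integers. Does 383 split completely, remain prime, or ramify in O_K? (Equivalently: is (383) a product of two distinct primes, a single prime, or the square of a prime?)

215 mod 4 = 3, hence disc K = 4·215 = 860 and O_K = ℤ[√215].
disc(K) = 860 is not divisible by 383; 383 is unramified.
(215/383) = 215^191 mod 383 = 382, giving Legendre symbol -1.
d is a non-residue mod p, hence 383 remains inert in O_K.

inert — (383) stays prime in O_K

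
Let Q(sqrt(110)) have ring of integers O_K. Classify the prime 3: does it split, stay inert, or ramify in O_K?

110 mod 4 = 2, hence disc K = 4·110 = 440 and O_K = ℤ[√110].
Since gcd(3, 440) = 1 the prime 3 does not ramify.
Compute (110/3) via Euler: 2^((3-1)/2) mod 3 = 2, so (110/3) = -1.
(110/3) = -1, so 3 is inert.

p is inert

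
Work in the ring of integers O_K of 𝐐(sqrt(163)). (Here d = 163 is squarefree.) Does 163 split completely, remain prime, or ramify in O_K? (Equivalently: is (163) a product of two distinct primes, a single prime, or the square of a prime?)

d = 163 ≡ 3 (mod 4), so O_K = ℤ[√163] and disc(K) = 4d = 652.
Ramification test: 163 | 652. The prime 163 ramifies in K.

ramifies in O_K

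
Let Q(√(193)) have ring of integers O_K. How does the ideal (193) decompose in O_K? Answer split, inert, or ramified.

ramified — (193) = 𝔭²

193 mod 4 = 1, hence disc K = 193 and O_K = ℤ[(1+√193)/2].
Ramification test: 193 | 193. The prime 193 ramifies in K.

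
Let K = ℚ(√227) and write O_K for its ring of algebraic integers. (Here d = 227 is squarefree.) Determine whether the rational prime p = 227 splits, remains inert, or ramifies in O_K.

p ramifies

d = 227 ≡ 3 (mod 4), so O_K = ℤ[√227] and disc(K) = 4d = 908.
disc(K) = 908 = 227·4, so p = 227 is ramified.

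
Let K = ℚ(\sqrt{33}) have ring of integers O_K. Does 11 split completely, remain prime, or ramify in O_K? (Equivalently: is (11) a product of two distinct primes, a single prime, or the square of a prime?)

d = 33 ≡ 1 (mod 4), so O_K = ℤ[(1+√33)/2] and disc(K) = d = 33.
Ramification test: 11 | 33. The prime 11 ramifies in K.

ramified — (11) = 𝔭²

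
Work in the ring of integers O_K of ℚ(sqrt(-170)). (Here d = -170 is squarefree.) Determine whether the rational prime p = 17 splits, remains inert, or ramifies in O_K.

-170 mod 4 = 2, hence disc K = 4·(-170) = -680 and O_K = ℤ[√-170].
17 divides disc(K) = -680, so 17 ramifies.

17 is ramified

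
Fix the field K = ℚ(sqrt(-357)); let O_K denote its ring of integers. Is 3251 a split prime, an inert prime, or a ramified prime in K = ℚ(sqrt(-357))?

d = -357 ≡ 3 (mod 4), so O_K = ℤ[√-357] and disc(K) = 4d = -1428.
disc(K) = -1428 is not divisible by 3251; 3251 is unramified.
Euler's criterion: (-357)^1625 mod 3251 = 3250. Thus (-357|3251) = -1.
Legendre symbol -1 ⇒ 3251 is inert.

inert — (3251) stays prime in O_K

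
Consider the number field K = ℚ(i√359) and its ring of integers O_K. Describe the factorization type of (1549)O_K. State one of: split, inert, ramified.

inert — (1549) stays prime in O_K

Since -359 ≡ 1 mod 4, the ring of integers is ℤ[(1+√-359)/2] with discriminant -359.
1549 ∤ -359, so 1549 is unramified.
Compute (-359/1549) via Euler: 1190^((1549-1)/2) mod 1549 = 1548, so (-359/1549) = -1.
d is a non-residue mod p, hence 1549 remains inert in O_K.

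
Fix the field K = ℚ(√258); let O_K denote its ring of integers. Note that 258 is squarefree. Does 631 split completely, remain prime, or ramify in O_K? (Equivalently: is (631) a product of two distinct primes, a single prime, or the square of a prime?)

p is inert

Since 258 ≢ 1 mod 4, the ring of integers is ℤ[√258] with discriminant 4·258 = 1032.
631 ∤ 1032, so 631 is unramified.
Compute (258/631) via Euler: 258^((631-1)/2) mod 631 = 630, so (258/631) = -1.
(258/631) = -1, so 631 is inert.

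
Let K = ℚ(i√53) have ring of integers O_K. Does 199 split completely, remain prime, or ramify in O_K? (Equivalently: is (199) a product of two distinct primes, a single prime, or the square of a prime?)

d = -53 ≡ 3 (mod 4), so O_K = ℤ[√-53] and disc(K) = 4d = -212.
199 ∤ -212, so 199 is unramified.
Euler's criterion: (-53)^99 mod 199 = 198. Thus (-53|199) = -1.
Legendre symbol -1 ⇒ 199 is inert.

inert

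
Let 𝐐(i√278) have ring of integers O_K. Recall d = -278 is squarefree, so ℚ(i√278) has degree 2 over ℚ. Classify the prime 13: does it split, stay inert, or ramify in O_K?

p is inert

Since -278 ≢ 1 mod 4, the ring of integers is ℤ[√-278] with discriminant 4·(-278) = -1112.
disc(K) = -1112 is not divisible by 13; 13 is unramified.
Legendre symbol by Euler's criterion: (-278/13) ≡ (-278)^6 ≡ 12 (mod 13), i.e. (-278/13) = -1.
Legendre symbol -1 ⇒ 13 is inert.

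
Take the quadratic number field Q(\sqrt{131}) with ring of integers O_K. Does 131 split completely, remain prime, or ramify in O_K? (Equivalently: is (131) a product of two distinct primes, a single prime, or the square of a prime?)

ramifies in O_K

Since 131 ≢ 1 mod 4, the ring of integers is ℤ[√131] with discriminant 4·131 = 524.
disc(K) = 524 = 131·4, so p = 131 is ramified.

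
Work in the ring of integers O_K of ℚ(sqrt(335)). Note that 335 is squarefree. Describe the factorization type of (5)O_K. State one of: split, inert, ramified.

335 mod 4 = 3, hence disc K = 4·335 = 1340 and O_K = ℤ[√335].
disc(K) = 1340 = 5·268, so p = 5 is ramified.

p ramifies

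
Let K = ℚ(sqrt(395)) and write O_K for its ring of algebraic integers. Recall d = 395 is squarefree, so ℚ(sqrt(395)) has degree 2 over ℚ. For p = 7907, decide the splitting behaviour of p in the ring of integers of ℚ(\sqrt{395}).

inert — (7907) stays prime in O_K

d = 395 ≡ 3 (mod 4), so O_K = ℤ[√395] and disc(K) = 4d = 1580.
7907 ∤ 1580, so 7907 is unramified.
Euler's criterion: 395^3953 mod 7907 = 7906. Thus (395|7907) = -1.
d is a non-residue mod p, hence 7907 remains inert in O_K.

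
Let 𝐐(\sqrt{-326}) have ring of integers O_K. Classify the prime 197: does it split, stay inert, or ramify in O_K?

inert

d = -326 ≡ 2 (mod 4), so O_K = ℤ[√-326] and disc(K) = 4d = -1304.
Since gcd(197, -1304) = 1 the prime 197 does not ramify.
Legendre symbol by Euler's criterion: (-326/197) ≡ (-326)^98 ≡ 196 (mod 197), i.e. (-326/197) = -1.
(-326/197) = -1, so 197 is inert.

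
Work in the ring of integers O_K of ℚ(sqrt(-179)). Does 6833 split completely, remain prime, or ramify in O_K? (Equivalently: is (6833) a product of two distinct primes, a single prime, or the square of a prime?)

Since -179 ≡ 1 mod 4, the ring of integers is ℤ[(1+√-179)/2] with discriminant -179.
disc(K) = -179 is not divisible by 6833; 6833 is unramified.
(-179/6833) = 6654^3416 mod 6833 = 1, giving Legendre symbol 1.
(-179/6833) = 1, so 6833 splits.

splits completely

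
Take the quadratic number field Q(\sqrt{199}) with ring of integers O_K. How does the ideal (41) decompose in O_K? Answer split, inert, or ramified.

d = 199 ≡ 3 (mod 4), so O_K = ℤ[√199] and disc(K) = 4d = 796.
Since gcd(41, 796) = 1 the prime 41 does not ramify.
Legendre symbol by Euler's criterion: (199/41) ≡ 199^20 ≡ 40 (mod 41), i.e. (199/41) = -1.
Legendre symbol -1 ⇒ 41 is inert.

41 remains inert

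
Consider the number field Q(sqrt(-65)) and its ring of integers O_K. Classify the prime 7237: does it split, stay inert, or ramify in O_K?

d = -65 ≡ 3 (mod 4), so O_K = ℤ[√-65] and disc(K) = 4d = -260.
7237 ∤ -260, so 7237 is unramified.
(-65/7237) = 7172^3618 mod 7237 = 7236, giving Legendre symbol -1.
Legendre symbol -1 ⇒ 7237 is inert.

7237 remains inert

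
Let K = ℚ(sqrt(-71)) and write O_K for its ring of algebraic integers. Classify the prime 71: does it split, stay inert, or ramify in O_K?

ramified

-71 mod 4 = 1, hence disc K = -71 and O_K = ℤ[(1+√-71)/2].
71 divides disc(K) = -71, so 71 ramifies.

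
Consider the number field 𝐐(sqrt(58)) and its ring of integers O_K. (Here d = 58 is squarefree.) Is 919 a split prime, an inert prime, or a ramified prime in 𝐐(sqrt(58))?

split

58 mod 4 = 2, hence disc K = 4·58 = 232 and O_K = ℤ[√58].
disc(K) = 232 is not divisible by 919; 919 is unramified.
Euler's criterion: 58^459 mod 919 = 1. Thus (58|919) = 1.
Legendre symbol 1 ⇒ 919 is split.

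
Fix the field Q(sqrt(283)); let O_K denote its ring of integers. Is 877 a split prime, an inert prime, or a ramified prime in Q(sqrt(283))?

d = 283 ≡ 3 (mod 4), so O_K = ℤ[√283] and disc(K) = 4d = 1132.
disc(K) = 1132 is not divisible by 877; 877 is unramified.
Compute (283/877) via Euler: 283^((877-1)/2) mod 877 = 1, so (283/877) = 1.
Legendre symbol 1 ⇒ 877 is split.

p splits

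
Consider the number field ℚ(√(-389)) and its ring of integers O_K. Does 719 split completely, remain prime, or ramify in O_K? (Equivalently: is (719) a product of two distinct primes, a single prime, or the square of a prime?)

inert — (719) stays prime in O_K

d = -389 ≡ 3 (mod 4), so O_K = ℤ[√-389] and disc(K) = 4d = -1556.
719 ∤ -1556, so 719 is unramified.
(-389/719) = 330^359 mod 719 = 718, giving Legendre symbol -1.
d is a non-residue mod p, hence 719 remains inert in O_K.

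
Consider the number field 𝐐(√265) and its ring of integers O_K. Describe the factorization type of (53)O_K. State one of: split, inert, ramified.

ramifies in O_K

d = 265 ≡ 1 (mod 4), so O_K = ℤ[(1+√265)/2] and disc(K) = d = 265.
Ramification test: 53 | 265. The prime 53 ramifies in K.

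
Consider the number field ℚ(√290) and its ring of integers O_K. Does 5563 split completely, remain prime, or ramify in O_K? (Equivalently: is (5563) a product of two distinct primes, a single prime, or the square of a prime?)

d = 290 ≡ 2 (mod 4), so O_K = ℤ[√290] and disc(K) = 4d = 1160.
5563 ∤ 1160, so 5563 is unramified.
Euler's criterion: 290^2781 mod 5563 = 1. Thus (290|5563) = 1.
d is a quadratic residue mod p, hence 5563 splits in O_K.

split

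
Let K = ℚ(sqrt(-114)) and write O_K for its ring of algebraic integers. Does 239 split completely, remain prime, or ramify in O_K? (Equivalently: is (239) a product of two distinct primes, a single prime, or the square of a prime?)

-114 mod 4 = 2, hence disc K = 4·(-114) = -456 and O_K = ℤ[√-114].
Since gcd(239, -456) = 1 the prime 239 does not ramify.
Compute (-114/239) via Euler: 125^((239-1)/2) mod 239 = 1, so (-114/239) = 1.
d is a quadratic residue mod p, hence 239 splits in O_K.

splits completely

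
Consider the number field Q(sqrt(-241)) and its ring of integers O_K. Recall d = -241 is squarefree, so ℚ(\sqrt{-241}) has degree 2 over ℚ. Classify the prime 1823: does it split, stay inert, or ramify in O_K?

splits completely

Since -241 ≢ 1 mod 4, the ring of integers is ℤ[√-241] with discriminant 4·(-241) = -964.
1823 ∤ -964, so 1823 is unramified.
Compute (-241/1823) via Euler: 1582^((1823-1)/2) mod 1823 = 1, so (-241/1823) = 1.
(-241/1823) = 1, so 1823 splits.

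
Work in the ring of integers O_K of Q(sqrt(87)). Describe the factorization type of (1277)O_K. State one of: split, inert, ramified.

Since 87 ≢ 1 mod 4, the ring of integers is ℤ[√87] with discriminant 4·87 = 348.
1277 ∤ 348, so 1277 is unramified.
Legendre symbol by Euler's criterion: (87/1277) ≡ 87^638 ≡ 1276 (mod 1277), i.e. (87/1277) = -1.
d is a non-residue mod p, hence 1277 remains inert in O_K.

p is inert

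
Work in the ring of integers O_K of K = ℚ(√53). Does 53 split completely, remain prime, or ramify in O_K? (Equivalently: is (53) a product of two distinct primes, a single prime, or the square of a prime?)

53 mod 4 = 1, hence disc K = 53 and O_K = ℤ[(1+√53)/2].
53 divides disc(K) = 53, so 53 ramifies.

p ramifies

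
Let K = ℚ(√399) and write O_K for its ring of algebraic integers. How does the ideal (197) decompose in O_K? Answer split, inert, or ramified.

197 remains inert

d = 399 ≡ 3 (mod 4), so O_K = ℤ[√399] and disc(K) = 4d = 1596.
197 ∤ 1596, so 197 is unramified.
Euler's criterion: 399^98 mod 197 = 196. Thus (399|197) = -1.
d is a non-residue mod p, hence 197 remains inert in O_K.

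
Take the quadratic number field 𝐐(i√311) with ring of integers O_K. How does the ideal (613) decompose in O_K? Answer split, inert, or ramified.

-311 mod 4 = 1, hence disc K = -311 and O_K = ℤ[(1+√-311)/2].
disc(K) = -311 is not divisible by 613; 613 is unramified.
Euler's criterion: (-311)^306 mod 613 = 612. Thus (-311|613) = -1.
Legendre symbol -1 ⇒ 613 is inert.

p is inert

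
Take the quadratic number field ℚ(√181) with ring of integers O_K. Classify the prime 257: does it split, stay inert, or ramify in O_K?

d = 181 ≡ 1 (mod 4), so O_K = ℤ[(1+√181)/2] and disc(K) = d = 181.
Since gcd(257, 181) = 1 the prime 257 does not ramify.
(181/257) = 181^128 mod 257 = 256, giving Legendre symbol -1.
Legendre symbol -1 ⇒ 257 is inert.

inert — (257) stays prime in O_K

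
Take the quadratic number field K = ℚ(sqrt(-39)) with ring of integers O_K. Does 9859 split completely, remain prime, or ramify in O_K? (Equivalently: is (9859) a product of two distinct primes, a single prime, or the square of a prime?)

9859 remains inert

Since -39 ≡ 1 mod 4, the ring of integers is ℤ[(1+√-39)/2] with discriminant -39.
9859 ∤ -39, so 9859 is unramified.
Euler's criterion: (-39)^4929 mod 9859 = 9858. Thus (-39|9859) = -1.
(-39/9859) = -1, so 9859 is inert.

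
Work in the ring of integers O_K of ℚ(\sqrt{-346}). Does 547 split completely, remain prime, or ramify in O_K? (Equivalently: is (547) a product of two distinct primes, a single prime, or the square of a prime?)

-346 mod 4 = 2, hence disc K = 4·(-346) = -1384 and O_K = ℤ[√-346].
disc(K) = -1384 is not divisible by 547; 547 is unramified.
Compute (-346/547) via Euler: 201^((547-1)/2) mod 547 = 546, so (-346/547) = -1.
d is a non-residue mod p, hence 547 remains inert in O_K.

p is inert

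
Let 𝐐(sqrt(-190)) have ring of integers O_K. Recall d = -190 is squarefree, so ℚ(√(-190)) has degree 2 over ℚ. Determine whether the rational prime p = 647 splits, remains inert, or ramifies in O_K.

-190 mod 4 = 2, hence disc K = 4·(-190) = -760 and O_K = ℤ[√-190].
disc(K) = -760 is not divisible by 647; 647 is unramified.
Legendre symbol by Euler's criterion: (-190/647) ≡ (-190)^323 ≡ 646 (mod 647), i.e. (-190/647) = -1.
Legendre symbol -1 ⇒ 647 is inert.

inert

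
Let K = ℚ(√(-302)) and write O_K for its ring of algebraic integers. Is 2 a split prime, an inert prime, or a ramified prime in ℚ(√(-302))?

Since -302 ≢ 1 mod 4, the ring of integers is ℤ[√-302] with discriminant 4·(-302) = -1208.
Ramification test: 2 | -1208. The prime 2 ramifies in K.

p ramifies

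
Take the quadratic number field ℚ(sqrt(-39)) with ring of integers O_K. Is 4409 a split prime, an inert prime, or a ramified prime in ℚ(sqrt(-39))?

split

d = -39 ≡ 1 (mod 4), so O_K = ℤ[(1+√-39)/2] and disc(K) = d = -39.
disc(K) = -39 is not divisible by 4409; 4409 is unramified.
Compute (-39/4409) via Euler: 4370^((4409-1)/2) mod 4409 = 1, so (-39/4409) = 1.
d is a quadratic residue mod p, hence 4409 splits in O_K.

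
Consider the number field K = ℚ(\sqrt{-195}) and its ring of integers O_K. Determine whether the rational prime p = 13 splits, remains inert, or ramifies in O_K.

d = -195 ≡ 1 (mod 4), so O_K = ℤ[(1+√-195)/2] and disc(K) = d = -195.
Ramification test: 13 | -195. The prime 13 ramifies in K.

ramified — (13) = 𝔭²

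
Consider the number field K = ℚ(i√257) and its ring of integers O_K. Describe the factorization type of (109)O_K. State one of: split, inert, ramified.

remains prime (inert)

Since -257 ≢ 1 mod 4, the ring of integers is ℤ[√-257] with discriminant 4·(-257) = -1028.
109 ∤ -1028, so 109 is unramified.
Legendre symbol by Euler's criterion: (-257/109) ≡ (-257)^54 ≡ 108 (mod 109), i.e. (-257/109) = -1.
d is a non-residue mod p, hence 109 remains inert in O_K.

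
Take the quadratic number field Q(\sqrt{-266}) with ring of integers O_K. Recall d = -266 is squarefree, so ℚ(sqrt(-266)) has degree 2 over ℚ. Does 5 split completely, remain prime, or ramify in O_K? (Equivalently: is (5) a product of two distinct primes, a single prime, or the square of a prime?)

d = -266 ≡ 2 (mod 4), so O_K = ℤ[√-266] and disc(K) = 4d = -1064.
disc(K) = -1064 is not divisible by 5; 5 is unramified.
Legendre symbol by Euler's criterion: (-266/5) ≡ (-266)^2 ≡ 1 (mod 5), i.e. (-266/5) = 1.
Legendre symbol 1 ⇒ 5 is split.

5 splits in O_K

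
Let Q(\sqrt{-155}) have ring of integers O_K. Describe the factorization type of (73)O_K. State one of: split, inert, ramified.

split — (73) = 𝔭₁𝔭₂ with 𝔭₁ ≠ 𝔭₂

Since -155 ≡ 1 mod 4, the ring of integers is ℤ[(1+√-155)/2] with discriminant -155.
Since gcd(73, -155) = 1 the prime 73 does not ramify.
Compute (-155/73) via Euler: 64^((73-1)/2) mod 73 = 1, so (-155/73) = 1.
Legendre symbol 1 ⇒ 73 is split.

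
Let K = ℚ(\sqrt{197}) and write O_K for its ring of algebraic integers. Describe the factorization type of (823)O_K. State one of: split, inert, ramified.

Since 197 ≡ 1 mod 4, the ring of integers is ℤ[(1+√197)/2] with discriminant 197.
823 ∤ 197, so 823 is unramified.
(197/823) = 197^411 mod 823 = 822, giving Legendre symbol -1.
Legendre symbol -1 ⇒ 823 is inert.

inert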